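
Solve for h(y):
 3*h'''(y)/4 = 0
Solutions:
 h(y) = C1 + C2*y + C3*y^2


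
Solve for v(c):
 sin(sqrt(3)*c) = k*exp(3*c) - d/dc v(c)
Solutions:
 v(c) = C1 + k*exp(3*c)/3 + sqrt(3)*cos(sqrt(3)*c)/3


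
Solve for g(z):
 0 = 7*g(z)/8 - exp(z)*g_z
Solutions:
 g(z) = C1*exp(-7*exp(-z)/8)


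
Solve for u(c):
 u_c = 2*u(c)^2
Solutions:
 u(c) = -1/(C1 + 2*c)


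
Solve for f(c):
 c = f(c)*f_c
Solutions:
 f(c) = -sqrt(C1 + c^2)
 f(c) = sqrt(C1 + c^2)


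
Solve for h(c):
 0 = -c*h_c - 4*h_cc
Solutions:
 h(c) = C1 + C2*erf(sqrt(2)*c/4)


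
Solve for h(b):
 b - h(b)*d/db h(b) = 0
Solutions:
 h(b) = -sqrt(C1 + b^2)
 h(b) = sqrt(C1 + b^2)


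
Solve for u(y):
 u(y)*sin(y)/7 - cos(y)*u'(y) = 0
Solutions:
 u(y) = C1/cos(y)^(1/7)


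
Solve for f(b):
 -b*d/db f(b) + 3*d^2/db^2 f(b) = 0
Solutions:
 f(b) = C1 + C2*erfi(sqrt(6)*b/6)


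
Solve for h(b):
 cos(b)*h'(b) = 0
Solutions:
 h(b) = C1


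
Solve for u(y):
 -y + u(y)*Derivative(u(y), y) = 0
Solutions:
 u(y) = -sqrt(C1 + y^2)
 u(y) = sqrt(C1 + y^2)


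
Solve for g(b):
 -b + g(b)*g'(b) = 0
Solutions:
 g(b) = -sqrt(C1 + b^2)
 g(b) = sqrt(C1 + b^2)


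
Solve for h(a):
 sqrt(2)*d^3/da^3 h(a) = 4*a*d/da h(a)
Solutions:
 h(a) = C1 + Integral(C2*airyai(sqrt(2)*a) + C3*airybi(sqrt(2)*a), a)


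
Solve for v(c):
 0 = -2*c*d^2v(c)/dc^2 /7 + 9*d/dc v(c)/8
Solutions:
 v(c) = C1 + C2*c^(79/16)


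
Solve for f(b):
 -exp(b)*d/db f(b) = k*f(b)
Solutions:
 f(b) = C1*exp(k*exp(-b))


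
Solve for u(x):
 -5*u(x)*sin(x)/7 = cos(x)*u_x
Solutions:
 u(x) = C1*cos(x)^(5/7)


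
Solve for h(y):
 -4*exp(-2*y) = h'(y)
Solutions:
 h(y) = C1 + 2*exp(-2*y)


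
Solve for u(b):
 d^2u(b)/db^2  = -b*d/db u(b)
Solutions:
 u(b) = C1 + C2*erf(sqrt(2)*b/2)


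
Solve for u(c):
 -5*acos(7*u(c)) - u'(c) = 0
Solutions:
 Integral(1/acos(7*_y), (_y, u(c))) = C1 - 5*c


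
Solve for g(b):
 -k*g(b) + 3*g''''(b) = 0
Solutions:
 g(b) = C1*exp(-3^(3/4)*b*k^(1/4)/3) + C2*exp(3^(3/4)*b*k^(1/4)/3) + C3*exp(-3^(3/4)*I*b*k^(1/4)/3) + C4*exp(3^(3/4)*I*b*k^(1/4)/3)


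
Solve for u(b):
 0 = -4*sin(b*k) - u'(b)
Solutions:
 u(b) = C1 + 4*cos(b*k)/k


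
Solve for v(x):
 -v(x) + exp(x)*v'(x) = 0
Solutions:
 v(x) = C1*exp(-exp(-x))


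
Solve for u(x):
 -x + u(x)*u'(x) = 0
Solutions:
 u(x) = -sqrt(C1 + x^2)
 u(x) = sqrt(C1 + x^2)


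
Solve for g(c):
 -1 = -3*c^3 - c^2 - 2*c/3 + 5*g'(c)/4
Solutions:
 g(c) = C1 + 3*c^4/5 + 4*c^3/15 + 4*c^2/15 - 4*c/5


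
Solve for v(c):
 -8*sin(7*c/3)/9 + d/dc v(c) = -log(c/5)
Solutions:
 v(c) = C1 - c*log(c) + c + c*log(5) - 8*cos(7*c/3)/21


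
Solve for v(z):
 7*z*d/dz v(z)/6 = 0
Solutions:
 v(z) = C1


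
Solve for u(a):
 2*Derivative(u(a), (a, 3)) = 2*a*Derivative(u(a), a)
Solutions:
 u(a) = C1 + Integral(C2*airyai(a) + C3*airybi(a), a)


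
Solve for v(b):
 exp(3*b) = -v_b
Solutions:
 v(b) = C1 - exp(3*b)/3


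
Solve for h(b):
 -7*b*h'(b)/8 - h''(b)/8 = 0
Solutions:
 h(b) = C1 + C2*erf(sqrt(14)*b/2)


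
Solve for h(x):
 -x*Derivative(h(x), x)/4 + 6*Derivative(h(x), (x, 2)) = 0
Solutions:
 h(x) = C1 + C2*erfi(sqrt(3)*x/12)


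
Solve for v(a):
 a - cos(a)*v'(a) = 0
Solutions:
 v(a) = C1 + Integral(a/cos(a), a)


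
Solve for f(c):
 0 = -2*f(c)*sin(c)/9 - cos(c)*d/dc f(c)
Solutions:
 f(c) = C1*cos(c)^(2/9)


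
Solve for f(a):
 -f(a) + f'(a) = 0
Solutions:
 f(a) = C1*exp(a)


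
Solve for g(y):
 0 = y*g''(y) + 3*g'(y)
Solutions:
 g(y) = C1 + C2/y^2


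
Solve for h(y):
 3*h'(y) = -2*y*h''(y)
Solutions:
 h(y) = C1 + C2/sqrt(y)


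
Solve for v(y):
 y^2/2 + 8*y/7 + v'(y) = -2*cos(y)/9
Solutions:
 v(y) = C1 - y^3/6 - 4*y^2/7 - 2*sin(y)/9


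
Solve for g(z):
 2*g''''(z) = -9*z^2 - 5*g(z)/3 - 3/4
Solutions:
 g(z) = -27*z^2/5 + (C1*sin(10^(1/4)*3^(3/4)*z/6) + C2*cos(10^(1/4)*3^(3/4)*z/6))*exp(-10^(1/4)*3^(3/4)*z/6) + (C3*sin(10^(1/4)*3^(3/4)*z/6) + C4*cos(10^(1/4)*3^(3/4)*z/6))*exp(10^(1/4)*3^(3/4)*z/6) - 9/20


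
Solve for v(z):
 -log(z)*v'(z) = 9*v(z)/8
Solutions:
 v(z) = C1*exp(-9*li(z)/8)


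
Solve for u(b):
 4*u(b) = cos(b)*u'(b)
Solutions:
 u(b) = C1*(sin(b)^2 + 2*sin(b) + 1)/(sin(b)^2 - 2*sin(b) + 1)


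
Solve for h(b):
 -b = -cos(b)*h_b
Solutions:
 h(b) = C1 + Integral(b/cos(b), b)


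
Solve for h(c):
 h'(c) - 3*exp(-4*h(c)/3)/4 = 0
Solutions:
 h(c) = 3*log(-I*(C1 + c)^(1/4))
 h(c) = 3*log(I*(C1 + c)^(1/4))
 h(c) = 3*log(-(C1 + c)^(1/4))
 h(c) = 3*log(C1 + c)/4


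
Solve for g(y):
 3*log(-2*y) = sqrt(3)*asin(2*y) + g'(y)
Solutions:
 g(y) = C1 + 3*y*log(-y) - 3*y + 3*y*log(2) - sqrt(3)*(y*asin(2*y) + sqrt(1 - 4*y^2)/2)


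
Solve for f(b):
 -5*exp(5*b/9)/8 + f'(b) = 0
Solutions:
 f(b) = C1 + 9*exp(5*b/9)/8


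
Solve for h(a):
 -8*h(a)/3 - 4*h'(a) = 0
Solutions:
 h(a) = C1*exp(-2*a/3)


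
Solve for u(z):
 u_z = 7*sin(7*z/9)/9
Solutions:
 u(z) = C1 - cos(7*z/9)


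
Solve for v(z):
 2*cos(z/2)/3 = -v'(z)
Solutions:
 v(z) = C1 - 4*sin(z/2)/3


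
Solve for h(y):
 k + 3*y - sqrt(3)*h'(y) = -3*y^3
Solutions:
 h(y) = C1 + sqrt(3)*k*y/3 + sqrt(3)*y^4/4 + sqrt(3)*y^2/2


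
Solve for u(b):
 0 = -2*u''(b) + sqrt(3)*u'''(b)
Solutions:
 u(b) = C1 + C2*b + C3*exp(2*sqrt(3)*b/3)


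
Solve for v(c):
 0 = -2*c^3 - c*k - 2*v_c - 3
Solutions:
 v(c) = C1 - c^4/4 - c^2*k/4 - 3*c/2


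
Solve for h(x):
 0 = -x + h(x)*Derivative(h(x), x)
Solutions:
 h(x) = -sqrt(C1 + x^2)
 h(x) = sqrt(C1 + x^2)


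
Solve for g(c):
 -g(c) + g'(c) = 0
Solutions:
 g(c) = C1*exp(c)


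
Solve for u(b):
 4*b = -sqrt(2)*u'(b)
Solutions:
 u(b) = C1 - sqrt(2)*b^2


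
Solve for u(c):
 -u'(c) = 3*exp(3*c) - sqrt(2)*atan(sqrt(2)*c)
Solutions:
 u(c) = C1 + sqrt(2)*(c*atan(sqrt(2)*c) - sqrt(2)*log(2*c^2 + 1)/4) - exp(3*c)


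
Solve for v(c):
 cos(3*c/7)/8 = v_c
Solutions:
 v(c) = C1 + 7*sin(3*c/7)/24


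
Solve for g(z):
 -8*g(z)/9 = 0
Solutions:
 g(z) = 0


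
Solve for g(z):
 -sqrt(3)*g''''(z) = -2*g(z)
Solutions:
 g(z) = C1*exp(-2^(1/4)*3^(7/8)*z/3) + C2*exp(2^(1/4)*3^(7/8)*z/3) + C3*sin(2^(1/4)*3^(7/8)*z/3) + C4*cos(2^(1/4)*3^(7/8)*z/3)


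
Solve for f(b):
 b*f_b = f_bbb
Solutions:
 f(b) = C1 + Integral(C2*airyai(b) + C3*airybi(b), b)


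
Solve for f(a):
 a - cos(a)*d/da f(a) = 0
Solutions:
 f(a) = C1 + Integral(a/cos(a), a)


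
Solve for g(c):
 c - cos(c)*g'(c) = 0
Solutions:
 g(c) = C1 + Integral(c/cos(c), c)


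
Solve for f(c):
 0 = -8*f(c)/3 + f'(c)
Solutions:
 f(c) = C1*exp(8*c/3)


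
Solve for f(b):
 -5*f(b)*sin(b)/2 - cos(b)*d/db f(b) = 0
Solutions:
 f(b) = C1*cos(b)^(5/2)


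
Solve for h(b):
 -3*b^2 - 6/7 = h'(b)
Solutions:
 h(b) = C1 - b^3 - 6*b/7


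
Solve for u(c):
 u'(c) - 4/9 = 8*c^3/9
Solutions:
 u(c) = C1 + 2*c^4/9 + 4*c/9


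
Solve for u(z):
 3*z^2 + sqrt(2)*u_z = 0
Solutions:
 u(z) = C1 - sqrt(2)*z^3/2


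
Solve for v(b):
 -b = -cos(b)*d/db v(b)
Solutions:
 v(b) = C1 + Integral(b/cos(b), b)


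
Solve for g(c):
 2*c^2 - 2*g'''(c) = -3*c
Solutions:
 g(c) = C1 + C2*c + C3*c^2 + c^5/60 + c^4/16


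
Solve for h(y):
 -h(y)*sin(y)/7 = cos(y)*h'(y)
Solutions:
 h(y) = C1*cos(y)^(1/7)


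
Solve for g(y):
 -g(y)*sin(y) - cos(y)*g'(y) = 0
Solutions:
 g(y) = C1*cos(y)


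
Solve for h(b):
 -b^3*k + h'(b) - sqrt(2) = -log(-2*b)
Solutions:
 h(b) = C1 + b^4*k/4 - b*log(-b) + b*(-log(2) + 1 + sqrt(2))


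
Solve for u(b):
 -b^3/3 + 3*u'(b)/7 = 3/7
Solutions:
 u(b) = C1 + 7*b^4/36 + b


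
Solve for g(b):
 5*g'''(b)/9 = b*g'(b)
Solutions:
 g(b) = C1 + Integral(C2*airyai(15^(2/3)*b/5) + C3*airybi(15^(2/3)*b/5), b)


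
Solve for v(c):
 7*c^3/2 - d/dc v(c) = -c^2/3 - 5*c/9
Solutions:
 v(c) = C1 + 7*c^4/8 + c^3/9 + 5*c^2/18


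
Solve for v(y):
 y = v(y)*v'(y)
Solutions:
 v(y) = -sqrt(C1 + y^2)
 v(y) = sqrt(C1 + y^2)


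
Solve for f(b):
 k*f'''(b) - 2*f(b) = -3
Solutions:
 f(b) = C1*exp(2^(1/3)*b*(1/k)^(1/3)) + C2*exp(2^(1/3)*b*(-1 + sqrt(3)*I)*(1/k)^(1/3)/2) + C3*exp(-2^(1/3)*b*(1 + sqrt(3)*I)*(1/k)^(1/3)/2) + 3/2


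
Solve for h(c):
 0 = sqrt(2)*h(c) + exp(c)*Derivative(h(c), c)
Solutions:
 h(c) = C1*exp(sqrt(2)*exp(-c))


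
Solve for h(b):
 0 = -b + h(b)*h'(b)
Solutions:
 h(b) = -sqrt(C1 + b^2)
 h(b) = sqrt(C1 + b^2)


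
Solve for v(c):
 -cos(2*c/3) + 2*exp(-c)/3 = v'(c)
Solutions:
 v(c) = C1 - 3*sin(2*c/3)/2 - 2*exp(-c)/3


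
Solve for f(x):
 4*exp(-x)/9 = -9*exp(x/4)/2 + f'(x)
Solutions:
 f(x) = C1 + 18*exp(x/4) - 4*exp(-x)/9


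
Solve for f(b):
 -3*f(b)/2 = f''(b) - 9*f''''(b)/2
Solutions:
 f(b) = C1*exp(-b*sqrt(1 + 2*sqrt(7))/3) + C2*exp(b*sqrt(1 + 2*sqrt(7))/3) + C3*sin(b*sqrt(-1 + 2*sqrt(7))/3) + C4*cos(b*sqrt(-1 + 2*sqrt(7))/3)


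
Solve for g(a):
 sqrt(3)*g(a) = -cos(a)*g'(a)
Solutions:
 g(a) = C1*(sin(a) - 1)^(sqrt(3)/2)/(sin(a) + 1)^(sqrt(3)/2)


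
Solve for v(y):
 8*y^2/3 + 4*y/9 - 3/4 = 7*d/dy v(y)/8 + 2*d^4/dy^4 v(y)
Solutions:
 v(y) = C1 + C4*exp(-2^(2/3)*7^(1/3)*y/4) + 64*y^3/63 + 16*y^2/63 - 6*y/7 + (C2*sin(2^(2/3)*sqrt(3)*7^(1/3)*y/8) + C3*cos(2^(2/3)*sqrt(3)*7^(1/3)*y/8))*exp(2^(2/3)*7^(1/3)*y/8)


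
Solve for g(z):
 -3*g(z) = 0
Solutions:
 g(z) = 0


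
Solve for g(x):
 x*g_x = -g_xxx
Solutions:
 g(x) = C1 + Integral(C2*airyai(-x) + C3*airybi(-x), x)


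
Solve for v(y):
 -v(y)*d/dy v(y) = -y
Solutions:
 v(y) = -sqrt(C1 + y^2)
 v(y) = sqrt(C1 + y^2)


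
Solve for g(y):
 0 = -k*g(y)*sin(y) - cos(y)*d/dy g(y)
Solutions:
 g(y) = C1*exp(k*log(cos(y)))


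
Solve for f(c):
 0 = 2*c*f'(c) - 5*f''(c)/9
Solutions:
 f(c) = C1 + C2*erfi(3*sqrt(5)*c/5)


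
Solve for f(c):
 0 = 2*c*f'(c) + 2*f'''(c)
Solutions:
 f(c) = C1 + Integral(C2*airyai(-c) + C3*airybi(-c), c)


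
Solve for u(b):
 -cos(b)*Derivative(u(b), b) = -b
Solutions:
 u(b) = C1 + Integral(b/cos(b), b)


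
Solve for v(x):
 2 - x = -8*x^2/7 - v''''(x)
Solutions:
 v(x) = C1 + C2*x + C3*x^2 + C4*x^3 - x^6/315 + x^5/120 - x^4/12


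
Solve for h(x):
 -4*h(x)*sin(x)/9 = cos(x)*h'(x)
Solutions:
 h(x) = C1*cos(x)^(4/9)


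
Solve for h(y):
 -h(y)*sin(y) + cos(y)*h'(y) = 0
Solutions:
 h(y) = C1/cos(y)


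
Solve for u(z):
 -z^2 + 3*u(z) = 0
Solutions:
 u(z) = z^2/3


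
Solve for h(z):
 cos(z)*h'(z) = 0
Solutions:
 h(z) = C1


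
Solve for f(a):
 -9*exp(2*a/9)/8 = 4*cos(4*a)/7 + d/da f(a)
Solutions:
 f(a) = C1 - 81*exp(2*a/9)/16 - sin(4*a)/7


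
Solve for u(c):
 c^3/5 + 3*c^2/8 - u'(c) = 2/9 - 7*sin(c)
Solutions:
 u(c) = C1 + c^4/20 + c^3/8 - 2*c/9 - 7*cos(c)


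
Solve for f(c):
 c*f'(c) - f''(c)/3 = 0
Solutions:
 f(c) = C1 + C2*erfi(sqrt(6)*c/2)


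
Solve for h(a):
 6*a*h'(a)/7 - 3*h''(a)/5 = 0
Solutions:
 h(a) = C1 + C2*erfi(sqrt(35)*a/7)


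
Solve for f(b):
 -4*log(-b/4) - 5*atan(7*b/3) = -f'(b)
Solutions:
 f(b) = C1 + 4*b*log(-b) + 5*b*atan(7*b/3) - 8*b*log(2) - 4*b - 15*log(49*b^2 + 9)/14


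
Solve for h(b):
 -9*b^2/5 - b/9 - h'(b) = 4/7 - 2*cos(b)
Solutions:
 h(b) = C1 - 3*b^3/5 - b^2/18 - 4*b/7 + 2*sin(b)


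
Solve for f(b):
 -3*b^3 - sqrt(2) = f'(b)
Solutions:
 f(b) = C1 - 3*b^4/4 - sqrt(2)*b


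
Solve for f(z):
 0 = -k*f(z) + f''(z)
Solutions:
 f(z) = C1*exp(-sqrt(k)*z) + C2*exp(sqrt(k)*z)


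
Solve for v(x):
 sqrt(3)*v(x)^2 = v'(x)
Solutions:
 v(x) = -1/(C1 + sqrt(3)*x)


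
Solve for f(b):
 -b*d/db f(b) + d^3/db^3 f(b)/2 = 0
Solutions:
 f(b) = C1 + Integral(C2*airyai(2^(1/3)*b) + C3*airybi(2^(1/3)*b), b)


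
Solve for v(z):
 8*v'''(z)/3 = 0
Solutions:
 v(z) = C1 + C2*z + C3*z^2


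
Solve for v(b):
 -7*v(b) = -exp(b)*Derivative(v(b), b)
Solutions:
 v(b) = C1*exp(-7*exp(-b))


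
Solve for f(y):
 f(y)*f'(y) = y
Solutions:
 f(y) = -sqrt(C1 + y^2)
 f(y) = sqrt(C1 + y^2)


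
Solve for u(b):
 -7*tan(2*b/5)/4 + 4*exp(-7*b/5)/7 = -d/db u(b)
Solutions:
 u(b) = C1 + 35*log(tan(2*b/5)^2 + 1)/16 + 20*exp(-7*b/5)/49


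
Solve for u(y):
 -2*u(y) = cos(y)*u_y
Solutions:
 u(y) = C1*(sin(y) - 1)/(sin(y) + 1)


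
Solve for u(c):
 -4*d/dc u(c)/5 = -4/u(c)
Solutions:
 u(c) = -sqrt(C1 + 10*c)
 u(c) = sqrt(C1 + 10*c)


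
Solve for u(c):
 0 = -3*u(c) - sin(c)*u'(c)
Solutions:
 u(c) = C1*(cos(c) + 1)^(3/2)/(cos(c) - 1)^(3/2)


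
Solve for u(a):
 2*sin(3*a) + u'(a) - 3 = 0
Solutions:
 u(a) = C1 + 3*a + 2*cos(3*a)/3


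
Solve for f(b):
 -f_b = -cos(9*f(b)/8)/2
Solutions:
 -b/2 - 4*log(sin(9*f(b)/8) - 1)/9 + 4*log(sin(9*f(b)/8) + 1)/9 = C1


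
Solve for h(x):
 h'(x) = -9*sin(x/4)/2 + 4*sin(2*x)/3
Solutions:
 h(x) = C1 + 18*cos(x/4) - 2*cos(2*x)/3


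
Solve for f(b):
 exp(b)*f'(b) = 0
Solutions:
 f(b) = C1


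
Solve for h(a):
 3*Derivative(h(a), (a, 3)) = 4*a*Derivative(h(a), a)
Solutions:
 h(a) = C1 + Integral(C2*airyai(6^(2/3)*a/3) + C3*airybi(6^(2/3)*a/3), a)


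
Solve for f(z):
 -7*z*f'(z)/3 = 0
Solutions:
 f(z) = C1


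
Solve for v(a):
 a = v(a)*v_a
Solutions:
 v(a) = -sqrt(C1 + a^2)
 v(a) = sqrt(C1 + a^2)


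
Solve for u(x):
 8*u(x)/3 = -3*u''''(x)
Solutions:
 u(x) = (C1*sin(2^(1/4)*sqrt(3)*x/3) + C2*cos(2^(1/4)*sqrt(3)*x/3))*exp(-2^(1/4)*sqrt(3)*x/3) + (C3*sin(2^(1/4)*sqrt(3)*x/3) + C4*cos(2^(1/4)*sqrt(3)*x/3))*exp(2^(1/4)*sqrt(3)*x/3)


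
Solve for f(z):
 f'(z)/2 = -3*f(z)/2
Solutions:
 f(z) = C1*exp(-3*z)


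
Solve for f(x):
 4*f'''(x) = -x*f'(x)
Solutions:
 f(x) = C1 + Integral(C2*airyai(-2^(1/3)*x/2) + C3*airybi(-2^(1/3)*x/2), x)


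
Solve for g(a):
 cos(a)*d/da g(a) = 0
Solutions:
 g(a) = C1


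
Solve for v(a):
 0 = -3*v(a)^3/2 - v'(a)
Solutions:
 v(a) = -sqrt(-1/(C1 - 3*a))
 v(a) = sqrt(-1/(C1 - 3*a))


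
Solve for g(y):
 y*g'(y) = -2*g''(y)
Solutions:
 g(y) = C1 + C2*erf(y/2)


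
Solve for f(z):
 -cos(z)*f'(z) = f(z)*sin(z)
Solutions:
 f(z) = C1*cos(z)


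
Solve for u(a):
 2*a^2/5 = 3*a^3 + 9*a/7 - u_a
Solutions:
 u(a) = C1 + 3*a^4/4 - 2*a^3/15 + 9*a^2/14


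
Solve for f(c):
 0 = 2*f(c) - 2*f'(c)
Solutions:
 f(c) = C1*exp(c)


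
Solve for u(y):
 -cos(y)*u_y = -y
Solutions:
 u(y) = C1 + Integral(y/cos(y), y)


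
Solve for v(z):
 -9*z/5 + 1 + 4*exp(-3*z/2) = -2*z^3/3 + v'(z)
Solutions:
 v(z) = C1 + z^4/6 - 9*z^2/10 + z - 8*exp(-3*z/2)/3


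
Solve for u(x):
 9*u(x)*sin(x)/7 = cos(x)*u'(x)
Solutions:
 u(x) = C1/cos(x)^(9/7)


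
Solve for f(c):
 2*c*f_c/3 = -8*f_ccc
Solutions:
 f(c) = C1 + Integral(C2*airyai(-18^(1/3)*c/6) + C3*airybi(-18^(1/3)*c/6), c)


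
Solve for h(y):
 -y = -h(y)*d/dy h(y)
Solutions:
 h(y) = -sqrt(C1 + y^2)
 h(y) = sqrt(C1 + y^2)


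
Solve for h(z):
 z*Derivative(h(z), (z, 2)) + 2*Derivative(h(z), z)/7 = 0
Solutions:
 h(z) = C1 + C2*z^(5/7)


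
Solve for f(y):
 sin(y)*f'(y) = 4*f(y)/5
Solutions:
 f(y) = C1*(cos(y) - 1)^(2/5)/(cos(y) + 1)^(2/5)


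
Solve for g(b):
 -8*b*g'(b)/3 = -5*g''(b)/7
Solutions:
 g(b) = C1 + C2*erfi(2*sqrt(105)*b/15)


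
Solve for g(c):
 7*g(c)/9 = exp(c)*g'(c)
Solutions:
 g(c) = C1*exp(-7*exp(-c)/9)


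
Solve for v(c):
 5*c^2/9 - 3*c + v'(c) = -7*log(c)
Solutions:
 v(c) = C1 - 5*c^3/27 + 3*c^2/2 - 7*c*log(c) + 7*c


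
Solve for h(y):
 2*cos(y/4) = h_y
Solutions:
 h(y) = C1 + 8*sin(y/4)


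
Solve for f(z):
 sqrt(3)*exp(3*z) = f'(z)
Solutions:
 f(z) = C1 + sqrt(3)*exp(3*z)/3


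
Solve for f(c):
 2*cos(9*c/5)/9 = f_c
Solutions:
 f(c) = C1 + 10*sin(9*c/5)/81


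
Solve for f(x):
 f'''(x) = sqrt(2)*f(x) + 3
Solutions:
 f(x) = C3*exp(2^(1/6)*x) + (C1*sin(2^(1/6)*sqrt(3)*x/2) + C2*cos(2^(1/6)*sqrt(3)*x/2))*exp(-2^(1/6)*x/2) - 3*sqrt(2)/2


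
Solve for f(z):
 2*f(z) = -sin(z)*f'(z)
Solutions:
 f(z) = C1*(cos(z) + 1)/(cos(z) - 1)


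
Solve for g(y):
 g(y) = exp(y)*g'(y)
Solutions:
 g(y) = C1*exp(-exp(-y))


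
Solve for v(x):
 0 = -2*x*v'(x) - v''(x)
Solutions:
 v(x) = C1 + C2*erf(x)


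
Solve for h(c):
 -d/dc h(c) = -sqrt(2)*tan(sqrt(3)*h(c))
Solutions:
 h(c) = sqrt(3)*(pi - asin(C1*exp(sqrt(6)*c)))/3
 h(c) = sqrt(3)*asin(C1*exp(sqrt(6)*c))/3


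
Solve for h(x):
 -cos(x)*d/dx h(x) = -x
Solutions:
 h(x) = C1 + Integral(x/cos(x), x)


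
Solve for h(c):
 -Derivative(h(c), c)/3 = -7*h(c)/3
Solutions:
 h(c) = C1*exp(7*c)


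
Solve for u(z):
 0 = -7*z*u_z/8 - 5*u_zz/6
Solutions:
 u(z) = C1 + C2*erf(sqrt(210)*z/20)


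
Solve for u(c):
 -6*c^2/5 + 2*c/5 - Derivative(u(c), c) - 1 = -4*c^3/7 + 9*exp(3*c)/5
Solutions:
 u(c) = C1 + c^4/7 - 2*c^3/5 + c^2/5 - c - 3*exp(3*c)/5


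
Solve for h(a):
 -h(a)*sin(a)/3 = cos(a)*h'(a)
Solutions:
 h(a) = C1*cos(a)^(1/3)


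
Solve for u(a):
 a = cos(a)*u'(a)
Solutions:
 u(a) = C1 + Integral(a/cos(a), a)


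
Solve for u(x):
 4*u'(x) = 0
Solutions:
 u(x) = C1


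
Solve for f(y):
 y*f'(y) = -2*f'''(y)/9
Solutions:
 f(y) = C1 + Integral(C2*airyai(-6^(2/3)*y/2) + C3*airybi(-6^(2/3)*y/2), y)


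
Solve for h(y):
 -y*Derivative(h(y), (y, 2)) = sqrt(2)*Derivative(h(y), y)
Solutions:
 h(y) = C1 + C2*y^(1 - sqrt(2))


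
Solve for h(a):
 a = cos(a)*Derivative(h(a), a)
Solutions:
 h(a) = C1 + Integral(a/cos(a), a)


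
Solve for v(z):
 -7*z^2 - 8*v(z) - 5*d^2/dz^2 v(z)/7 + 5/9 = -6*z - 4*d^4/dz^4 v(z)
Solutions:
 v(z) = C1*exp(-sqrt(14)*z*sqrt(5 + sqrt(6297))/28) + C2*exp(sqrt(14)*z*sqrt(5 + sqrt(6297))/28) + C3*sin(sqrt(14)*z*sqrt(-5 + sqrt(6297))/28) + C4*cos(sqrt(14)*z*sqrt(-5 + sqrt(6297))/28) - 7*z^2/8 + 3*z/4 + 65/288


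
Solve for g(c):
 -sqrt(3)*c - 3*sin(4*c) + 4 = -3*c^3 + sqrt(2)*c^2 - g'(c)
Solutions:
 g(c) = C1 - 3*c^4/4 + sqrt(2)*c^3/3 + sqrt(3)*c^2/2 - 4*c - 3*cos(4*c)/4


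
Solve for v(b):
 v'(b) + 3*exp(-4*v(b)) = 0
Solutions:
 v(b) = log(-I*(C1 - 12*b)^(1/4))
 v(b) = log(I*(C1 - 12*b)^(1/4))
 v(b) = log(-(C1 - 12*b)^(1/4))
 v(b) = log(C1 - 12*b)/4


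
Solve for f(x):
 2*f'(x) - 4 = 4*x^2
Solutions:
 f(x) = C1 + 2*x^3/3 + 2*x


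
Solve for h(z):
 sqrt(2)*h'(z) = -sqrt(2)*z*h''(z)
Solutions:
 h(z) = C1 + C2*log(z)


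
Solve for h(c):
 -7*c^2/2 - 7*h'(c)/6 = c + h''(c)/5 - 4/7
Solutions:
 h(c) = C1 + C2*exp(-35*c/6) - c^3 + 3*c^2/35 + 564*c/1225


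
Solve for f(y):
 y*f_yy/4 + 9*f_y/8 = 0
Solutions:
 f(y) = C1 + C2/y^(7/2)


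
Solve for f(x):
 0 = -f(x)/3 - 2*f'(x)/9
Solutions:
 f(x) = C1*exp(-3*x/2)


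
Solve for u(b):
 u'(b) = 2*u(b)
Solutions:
 u(b) = C1*exp(2*b)


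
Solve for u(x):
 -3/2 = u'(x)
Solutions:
 u(x) = C1 - 3*x/2


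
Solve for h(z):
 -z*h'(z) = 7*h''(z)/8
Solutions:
 h(z) = C1 + C2*erf(2*sqrt(7)*z/7)


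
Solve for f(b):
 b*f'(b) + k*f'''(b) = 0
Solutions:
 f(b) = C1 + Integral(C2*airyai(b*(-1/k)^(1/3)) + C3*airybi(b*(-1/k)^(1/3)), b)


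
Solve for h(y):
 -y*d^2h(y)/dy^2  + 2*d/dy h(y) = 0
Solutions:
 h(y) = C1 + C2*y^3


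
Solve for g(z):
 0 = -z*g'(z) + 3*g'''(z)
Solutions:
 g(z) = C1 + Integral(C2*airyai(3^(2/3)*z/3) + C3*airybi(3^(2/3)*z/3), z)


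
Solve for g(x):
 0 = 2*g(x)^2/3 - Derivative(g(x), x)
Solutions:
 g(x) = -3/(C1 + 2*x)


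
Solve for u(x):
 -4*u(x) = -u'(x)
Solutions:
 u(x) = C1*exp(4*x)


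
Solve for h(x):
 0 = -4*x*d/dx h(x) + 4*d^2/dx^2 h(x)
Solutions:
 h(x) = C1 + C2*erfi(sqrt(2)*x/2)


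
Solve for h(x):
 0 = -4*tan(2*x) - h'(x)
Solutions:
 h(x) = C1 + 2*log(cos(2*x))


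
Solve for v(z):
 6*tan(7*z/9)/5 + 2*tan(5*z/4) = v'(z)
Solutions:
 v(z) = C1 - 54*log(cos(7*z/9))/35 - 8*log(cos(5*z/4))/5


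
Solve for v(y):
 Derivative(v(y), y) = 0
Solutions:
 v(y) = C1


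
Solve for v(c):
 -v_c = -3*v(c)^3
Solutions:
 v(c) = -sqrt(2)*sqrt(-1/(C1 + 3*c))/2
 v(c) = sqrt(2)*sqrt(-1/(C1 + 3*c))/2


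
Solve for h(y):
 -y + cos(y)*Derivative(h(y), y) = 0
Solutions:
 h(y) = C1 + Integral(y/cos(y), y)


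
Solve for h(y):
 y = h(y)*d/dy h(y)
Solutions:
 h(y) = -sqrt(C1 + y^2)
 h(y) = sqrt(C1 + y^2)


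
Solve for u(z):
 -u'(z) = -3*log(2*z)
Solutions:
 u(z) = C1 + 3*z*log(z) - 3*z + z*log(8)


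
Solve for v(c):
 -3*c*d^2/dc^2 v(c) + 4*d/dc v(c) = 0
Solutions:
 v(c) = C1 + C2*c^(7/3)


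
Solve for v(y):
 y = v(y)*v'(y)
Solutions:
 v(y) = -sqrt(C1 + y^2)
 v(y) = sqrt(C1 + y^2)


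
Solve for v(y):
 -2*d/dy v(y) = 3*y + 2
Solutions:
 v(y) = C1 - 3*y^2/4 - y


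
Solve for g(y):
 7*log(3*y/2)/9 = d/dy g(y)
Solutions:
 g(y) = C1 + 7*y*log(y)/9 - 7*y/9 - 7*y*log(2)/9 + 7*y*log(3)/9


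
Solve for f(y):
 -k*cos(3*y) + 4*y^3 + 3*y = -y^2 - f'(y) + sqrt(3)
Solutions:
 f(y) = C1 + k*sin(3*y)/3 - y^4 - y^3/3 - 3*y^2/2 + sqrt(3)*y


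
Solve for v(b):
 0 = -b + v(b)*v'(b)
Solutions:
 v(b) = -sqrt(C1 + b^2)
 v(b) = sqrt(C1 + b^2)


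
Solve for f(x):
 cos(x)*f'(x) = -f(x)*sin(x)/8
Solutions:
 f(x) = C1*cos(x)^(1/8)


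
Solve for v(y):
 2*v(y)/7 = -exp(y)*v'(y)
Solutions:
 v(y) = C1*exp(2*exp(-y)/7)


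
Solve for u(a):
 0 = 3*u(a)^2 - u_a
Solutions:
 u(a) = -1/(C1 + 3*a)


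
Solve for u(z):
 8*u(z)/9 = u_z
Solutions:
 u(z) = C1*exp(8*z/9)


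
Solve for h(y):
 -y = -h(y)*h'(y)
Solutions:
 h(y) = -sqrt(C1 + y^2)
 h(y) = sqrt(C1 + y^2)


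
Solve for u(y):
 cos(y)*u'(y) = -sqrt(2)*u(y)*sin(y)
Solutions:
 u(y) = C1*cos(y)^(sqrt(2))


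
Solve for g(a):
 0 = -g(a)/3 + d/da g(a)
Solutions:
 g(a) = C1*exp(a/3)


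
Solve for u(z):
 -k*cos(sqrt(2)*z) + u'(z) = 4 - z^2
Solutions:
 u(z) = C1 + sqrt(2)*k*sin(sqrt(2)*z)/2 - z^3/3 + 4*z


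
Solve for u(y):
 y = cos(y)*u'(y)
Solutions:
 u(y) = C1 + Integral(y/cos(y), y)


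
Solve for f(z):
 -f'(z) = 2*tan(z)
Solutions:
 f(z) = C1 + 2*log(cos(z))


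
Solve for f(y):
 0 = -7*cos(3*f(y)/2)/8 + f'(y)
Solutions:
 -7*y/8 - log(sin(3*f(y)/2) - 1)/3 + log(sin(3*f(y)/2) + 1)/3 = C1


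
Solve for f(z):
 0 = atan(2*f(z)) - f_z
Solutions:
 Integral(1/atan(2*_y), (_y, f(z))) = C1 + z


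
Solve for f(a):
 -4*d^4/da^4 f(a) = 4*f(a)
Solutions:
 f(a) = (C1*sin(sqrt(2)*a/2) + C2*cos(sqrt(2)*a/2))*exp(-sqrt(2)*a/2) + (C3*sin(sqrt(2)*a/2) + C4*cos(sqrt(2)*a/2))*exp(sqrt(2)*a/2)


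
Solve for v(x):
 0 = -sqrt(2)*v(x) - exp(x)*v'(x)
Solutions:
 v(x) = C1*exp(sqrt(2)*exp(-x))


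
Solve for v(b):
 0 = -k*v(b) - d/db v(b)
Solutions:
 v(b) = C1*exp(-b*k)


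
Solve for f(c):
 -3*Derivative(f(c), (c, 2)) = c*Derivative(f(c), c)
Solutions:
 f(c) = C1 + C2*erf(sqrt(6)*c/6)


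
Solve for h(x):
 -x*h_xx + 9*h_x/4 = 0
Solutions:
 h(x) = C1 + C2*x^(13/4)


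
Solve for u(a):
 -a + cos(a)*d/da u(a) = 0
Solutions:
 u(a) = C1 + Integral(a/cos(a), a)


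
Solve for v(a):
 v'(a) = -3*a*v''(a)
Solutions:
 v(a) = C1 + C2*a^(2/3)


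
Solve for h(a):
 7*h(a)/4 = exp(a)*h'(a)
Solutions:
 h(a) = C1*exp(-7*exp(-a)/4)


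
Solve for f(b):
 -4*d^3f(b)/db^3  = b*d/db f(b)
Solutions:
 f(b) = C1 + Integral(C2*airyai(-2^(1/3)*b/2) + C3*airybi(-2^(1/3)*b/2), b)


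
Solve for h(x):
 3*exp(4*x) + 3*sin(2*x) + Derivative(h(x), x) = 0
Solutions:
 h(x) = C1 - 3*exp(4*x)/4 + 3*cos(2*x)/2


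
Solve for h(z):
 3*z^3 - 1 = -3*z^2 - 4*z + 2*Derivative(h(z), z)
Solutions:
 h(z) = C1 + 3*z^4/8 + z^3/2 + z^2 - z/2


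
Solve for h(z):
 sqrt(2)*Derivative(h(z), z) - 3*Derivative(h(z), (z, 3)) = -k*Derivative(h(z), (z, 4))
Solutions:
 h(z) = C1 + C2*exp(z*(-(sqrt(((sqrt(2) - 2/k^2)^2 - 4/k^4)/k^2)/2 + sqrt(2)/(2*k) - 1/k^3)^(1/3) + 1/k - 1/(k^2*(sqrt(((sqrt(2) - 2/k^2)^2 - 4/k^4)/k^2)/2 + sqrt(2)/(2*k) - 1/k^3)^(1/3)))) + C3*exp(z*((sqrt(((sqrt(2) - 2/k^2)^2 - 4/k^4)/k^2)/2 + sqrt(2)/(2*k) - 1/k^3)^(1/3)/2 - sqrt(3)*I*(sqrt(((sqrt(2) - 2/k^2)^2 - 4/k^4)/k^2)/2 + sqrt(2)/(2*k) - 1/k^3)^(1/3)/2 + 1/k - 2/(k^2*(-1 + sqrt(3)*I)*(sqrt(((sqrt(2) - 2/k^2)^2 - 4/k^4)/k^2)/2 + sqrt(2)/(2*k) - 1/k^3)^(1/3)))) + C4*exp(z*((sqrt(((sqrt(2) - 2/k^2)^2 - 4/k^4)/k^2)/2 + sqrt(2)/(2*k) - 1/k^3)^(1/3)/2 + sqrt(3)*I*(sqrt(((sqrt(2) - 2/k^2)^2 - 4/k^4)/k^2)/2 + sqrt(2)/(2*k) - 1/k^3)^(1/3)/2 + 1/k + 2/(k^2*(1 + sqrt(3)*I)*(sqrt(((sqrt(2) - 2/k^2)^2 - 4/k^4)/k^2)/2 + sqrt(2)/(2*k) - 1/k^3)^(1/3))))


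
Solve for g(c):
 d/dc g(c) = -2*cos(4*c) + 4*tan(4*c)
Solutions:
 g(c) = C1 - log(cos(4*c)) - sin(4*c)/2


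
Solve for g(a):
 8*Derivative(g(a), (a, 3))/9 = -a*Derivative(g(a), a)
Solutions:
 g(a) = C1 + Integral(C2*airyai(-3^(2/3)*a/2) + C3*airybi(-3^(2/3)*a/2), a)


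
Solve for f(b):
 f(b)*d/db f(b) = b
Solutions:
 f(b) = -sqrt(C1 + b^2)
 f(b) = sqrt(C1 + b^2)


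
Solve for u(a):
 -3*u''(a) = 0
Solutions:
 u(a) = C1 + C2*a


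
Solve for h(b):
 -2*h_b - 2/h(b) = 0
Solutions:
 h(b) = -sqrt(C1 - 2*b)
 h(b) = sqrt(C1 - 2*b)


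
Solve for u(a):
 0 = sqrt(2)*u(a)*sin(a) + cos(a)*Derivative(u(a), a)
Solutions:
 u(a) = C1*cos(a)^(sqrt(2))


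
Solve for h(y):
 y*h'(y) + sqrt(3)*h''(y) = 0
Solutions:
 h(y) = C1 + C2*erf(sqrt(2)*3^(3/4)*y/6)


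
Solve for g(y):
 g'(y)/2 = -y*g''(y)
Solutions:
 g(y) = C1 + C2*sqrt(y)


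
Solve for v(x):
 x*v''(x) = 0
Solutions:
 v(x) = C1 + C2*x


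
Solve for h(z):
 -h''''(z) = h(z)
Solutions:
 h(z) = (C1*sin(sqrt(2)*z/2) + C2*cos(sqrt(2)*z/2))*exp(-sqrt(2)*z/2) + (C3*sin(sqrt(2)*z/2) + C4*cos(sqrt(2)*z/2))*exp(sqrt(2)*z/2)


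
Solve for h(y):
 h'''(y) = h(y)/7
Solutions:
 h(y) = C3*exp(7^(2/3)*y/7) + (C1*sin(sqrt(3)*7^(2/3)*y/14) + C2*cos(sqrt(3)*7^(2/3)*y/14))*exp(-7^(2/3)*y/14)


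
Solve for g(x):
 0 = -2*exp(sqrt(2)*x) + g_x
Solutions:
 g(x) = C1 + sqrt(2)*exp(sqrt(2)*x)


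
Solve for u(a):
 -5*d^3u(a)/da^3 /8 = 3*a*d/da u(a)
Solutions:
 u(a) = C1 + Integral(C2*airyai(-2*3^(1/3)*5^(2/3)*a/5) + C3*airybi(-2*3^(1/3)*5^(2/3)*a/5), a)


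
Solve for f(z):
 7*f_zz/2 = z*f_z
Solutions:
 f(z) = C1 + C2*erfi(sqrt(7)*z/7)


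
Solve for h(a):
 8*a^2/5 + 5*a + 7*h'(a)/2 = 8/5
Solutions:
 h(a) = C1 - 16*a^3/105 - 5*a^2/7 + 16*a/35


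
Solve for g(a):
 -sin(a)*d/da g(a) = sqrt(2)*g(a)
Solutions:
 g(a) = C1*(cos(a) + 1)^(sqrt(2)/2)/(cos(a) - 1)^(sqrt(2)/2)


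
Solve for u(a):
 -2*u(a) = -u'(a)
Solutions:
 u(a) = C1*exp(2*a)


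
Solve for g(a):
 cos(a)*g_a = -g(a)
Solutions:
 g(a) = C1*sqrt(sin(a) - 1)/sqrt(sin(a) + 1)


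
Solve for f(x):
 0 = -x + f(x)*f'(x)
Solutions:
 f(x) = -sqrt(C1 + x^2)
 f(x) = sqrt(C1 + x^2)


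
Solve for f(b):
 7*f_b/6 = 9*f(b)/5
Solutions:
 f(b) = C1*exp(54*b/35)


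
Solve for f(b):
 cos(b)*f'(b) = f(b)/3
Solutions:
 f(b) = C1*(sin(b) + 1)^(1/6)/(sin(b) - 1)^(1/6)


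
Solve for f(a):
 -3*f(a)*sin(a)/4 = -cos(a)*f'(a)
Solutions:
 f(a) = C1/cos(a)^(3/4)


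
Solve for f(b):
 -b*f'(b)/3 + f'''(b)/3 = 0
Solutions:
 f(b) = C1 + Integral(C2*airyai(b) + C3*airybi(b), b)


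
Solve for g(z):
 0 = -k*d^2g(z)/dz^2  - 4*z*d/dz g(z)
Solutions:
 g(z) = C1 + C2*sqrt(k)*erf(sqrt(2)*z*sqrt(1/k))


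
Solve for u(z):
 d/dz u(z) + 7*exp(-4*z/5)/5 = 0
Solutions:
 u(z) = C1 + 7*exp(-4*z/5)/4


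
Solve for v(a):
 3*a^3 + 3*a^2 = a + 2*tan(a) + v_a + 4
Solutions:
 v(a) = C1 + 3*a^4/4 + a^3 - a^2/2 - 4*a + 2*log(cos(a))


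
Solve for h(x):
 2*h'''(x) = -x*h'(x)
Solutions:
 h(x) = C1 + Integral(C2*airyai(-2^(2/3)*x/2) + C3*airybi(-2^(2/3)*x/2), x)


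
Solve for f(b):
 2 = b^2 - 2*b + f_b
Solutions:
 f(b) = C1 - b^3/3 + b^2 + 2*b


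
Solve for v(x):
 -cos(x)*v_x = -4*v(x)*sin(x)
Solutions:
 v(x) = C1/cos(x)^4


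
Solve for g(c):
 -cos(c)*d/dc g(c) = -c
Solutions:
 g(c) = C1 + Integral(c/cos(c), c)


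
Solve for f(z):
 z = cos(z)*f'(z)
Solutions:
 f(z) = C1 + Integral(z/cos(z), z)


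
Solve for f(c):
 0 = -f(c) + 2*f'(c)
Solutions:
 f(c) = C1*exp(c/2)


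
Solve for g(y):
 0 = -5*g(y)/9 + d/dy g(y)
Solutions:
 g(y) = C1*exp(5*y/9)


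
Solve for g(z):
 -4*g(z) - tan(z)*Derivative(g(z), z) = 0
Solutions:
 g(z) = C1/sin(z)^4


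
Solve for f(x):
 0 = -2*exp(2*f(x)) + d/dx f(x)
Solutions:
 f(x) = log(-sqrt(-1/(C1 + 2*x))) - log(2)/2
 f(x) = log(-1/(C1 + 2*x))/2 - log(2)/2


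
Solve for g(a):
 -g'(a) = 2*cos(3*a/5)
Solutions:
 g(a) = C1 - 10*sin(3*a/5)/3


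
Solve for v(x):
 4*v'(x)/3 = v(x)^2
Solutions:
 v(x) = -4/(C1 + 3*x)


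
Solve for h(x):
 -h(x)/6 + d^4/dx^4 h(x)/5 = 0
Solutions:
 h(x) = C1*exp(-5^(1/4)*6^(3/4)*x/6) + C2*exp(5^(1/4)*6^(3/4)*x/6) + C3*sin(5^(1/4)*6^(3/4)*x/6) + C4*cos(5^(1/4)*6^(3/4)*x/6)


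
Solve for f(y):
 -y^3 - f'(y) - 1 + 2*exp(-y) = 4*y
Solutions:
 f(y) = C1 - y^4/4 - 2*y^2 - y - 2*exp(-y)


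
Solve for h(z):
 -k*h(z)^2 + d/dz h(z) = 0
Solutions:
 h(z) = -1/(C1 + k*z)


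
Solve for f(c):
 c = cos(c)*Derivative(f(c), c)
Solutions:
 f(c) = C1 + Integral(c/cos(c), c)


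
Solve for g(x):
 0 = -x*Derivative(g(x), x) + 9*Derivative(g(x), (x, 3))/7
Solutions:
 g(x) = C1 + Integral(C2*airyai(21^(1/3)*x/3) + C3*airybi(21^(1/3)*x/3), x)


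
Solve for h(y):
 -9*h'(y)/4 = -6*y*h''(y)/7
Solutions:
 h(y) = C1 + C2*y^(29/8)


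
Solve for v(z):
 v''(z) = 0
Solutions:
 v(z) = C1 + C2*z


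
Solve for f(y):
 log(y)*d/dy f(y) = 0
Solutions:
 f(y) = C1


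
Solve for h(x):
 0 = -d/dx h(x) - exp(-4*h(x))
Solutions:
 h(x) = log(-I*(C1 - 4*x)^(1/4))
 h(x) = log(I*(C1 - 4*x)^(1/4))
 h(x) = log(-(C1 - 4*x)^(1/4))
 h(x) = log(C1 - 4*x)/4


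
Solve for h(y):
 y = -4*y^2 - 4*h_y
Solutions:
 h(y) = C1 - y^3/3 - y^2/8


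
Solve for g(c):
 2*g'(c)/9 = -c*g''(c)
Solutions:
 g(c) = C1 + C2*c^(7/9)


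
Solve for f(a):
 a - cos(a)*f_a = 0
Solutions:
 f(a) = C1 + Integral(a/cos(a), a)


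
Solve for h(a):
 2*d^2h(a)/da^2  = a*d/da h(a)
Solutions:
 h(a) = C1 + C2*erfi(a/2)


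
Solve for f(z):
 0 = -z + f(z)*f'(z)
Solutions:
 f(z) = -sqrt(C1 + z^2)
 f(z) = sqrt(C1 + z^2)


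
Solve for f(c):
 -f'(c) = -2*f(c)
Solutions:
 f(c) = C1*exp(2*c)


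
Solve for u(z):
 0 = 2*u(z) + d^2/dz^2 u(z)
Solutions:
 u(z) = C1*sin(sqrt(2)*z) + C2*cos(sqrt(2)*z)


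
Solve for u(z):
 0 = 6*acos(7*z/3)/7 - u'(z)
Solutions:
 u(z) = C1 + 6*z*acos(7*z/3)/7 - 6*sqrt(9 - 49*z^2)/49


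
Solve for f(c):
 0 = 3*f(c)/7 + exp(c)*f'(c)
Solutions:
 f(c) = C1*exp(3*exp(-c)/7)


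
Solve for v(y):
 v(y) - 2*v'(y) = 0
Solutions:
 v(y) = C1*exp(y/2)


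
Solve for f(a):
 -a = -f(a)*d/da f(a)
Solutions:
 f(a) = -sqrt(C1 + a^2)
 f(a) = sqrt(C1 + a^2)


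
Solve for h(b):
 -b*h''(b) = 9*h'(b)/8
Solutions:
 h(b) = C1 + C2/b^(1/8)


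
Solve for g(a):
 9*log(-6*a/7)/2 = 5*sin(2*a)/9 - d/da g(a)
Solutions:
 g(a) = C1 - 9*a*log(-a)/2 - 5*a*log(6) + a*log(42)/2 + 9*a/2 + 4*a*log(7) - 5*cos(2*a)/18


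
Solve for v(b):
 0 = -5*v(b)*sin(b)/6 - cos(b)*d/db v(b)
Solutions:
 v(b) = C1*cos(b)^(5/6)


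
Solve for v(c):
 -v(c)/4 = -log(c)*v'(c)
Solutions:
 v(c) = C1*exp(li(c)/4)


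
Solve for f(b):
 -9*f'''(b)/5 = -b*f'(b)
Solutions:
 f(b) = C1 + Integral(C2*airyai(15^(1/3)*b/3) + C3*airybi(15^(1/3)*b/3), b)


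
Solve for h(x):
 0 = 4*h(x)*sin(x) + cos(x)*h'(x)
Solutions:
 h(x) = C1*cos(x)^4


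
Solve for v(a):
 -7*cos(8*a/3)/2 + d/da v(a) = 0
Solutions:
 v(a) = C1 + 21*sin(8*a/3)/16


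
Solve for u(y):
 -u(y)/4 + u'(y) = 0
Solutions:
 u(y) = C1*exp(y/4)


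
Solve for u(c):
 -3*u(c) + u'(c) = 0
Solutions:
 u(c) = C1*exp(3*c)


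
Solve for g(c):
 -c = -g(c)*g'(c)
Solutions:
 g(c) = -sqrt(C1 + c^2)
 g(c) = sqrt(C1 + c^2)


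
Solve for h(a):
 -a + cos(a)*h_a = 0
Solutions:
 h(a) = C1 + Integral(a/cos(a), a)


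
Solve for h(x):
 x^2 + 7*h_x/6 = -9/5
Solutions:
 h(x) = C1 - 2*x^3/7 - 54*x/35


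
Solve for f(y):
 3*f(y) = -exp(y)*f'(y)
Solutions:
 f(y) = C1*exp(3*exp(-y))


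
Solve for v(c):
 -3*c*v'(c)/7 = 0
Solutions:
 v(c) = C1


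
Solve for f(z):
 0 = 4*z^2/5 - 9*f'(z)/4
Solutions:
 f(z) = C1 + 16*z^3/135


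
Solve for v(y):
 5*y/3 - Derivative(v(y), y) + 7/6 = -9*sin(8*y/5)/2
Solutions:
 v(y) = C1 + 5*y^2/6 + 7*y/6 - 45*cos(8*y/5)/16


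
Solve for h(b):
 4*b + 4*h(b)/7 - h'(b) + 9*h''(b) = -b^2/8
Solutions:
 h(b) = -7*b^2/32 - 497*b/64 + (C1*sin(sqrt(959)*b/126) + C2*cos(sqrt(959)*b/126))*exp(b/18) - 1715/256


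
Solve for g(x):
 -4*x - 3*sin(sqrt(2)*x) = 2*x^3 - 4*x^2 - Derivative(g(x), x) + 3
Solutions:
 g(x) = C1 + x^4/2 - 4*x^3/3 + 2*x^2 + 3*x - 3*sqrt(2)*cos(sqrt(2)*x)/2


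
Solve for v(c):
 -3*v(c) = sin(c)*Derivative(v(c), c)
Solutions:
 v(c) = C1*(cos(c) + 1)^(3/2)/(cos(c) - 1)^(3/2)


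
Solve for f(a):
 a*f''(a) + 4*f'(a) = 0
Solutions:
 f(a) = C1 + C2/a^3


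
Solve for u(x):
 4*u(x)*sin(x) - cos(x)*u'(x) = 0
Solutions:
 u(x) = C1/cos(x)^4


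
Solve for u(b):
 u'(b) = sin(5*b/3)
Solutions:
 u(b) = C1 - 3*cos(5*b/3)/5


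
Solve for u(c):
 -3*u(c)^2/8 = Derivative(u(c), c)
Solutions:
 u(c) = 8/(C1 + 3*c)


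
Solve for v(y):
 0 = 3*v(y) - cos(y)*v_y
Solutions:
 v(y) = C1*(sin(y) + 1)^(3/2)/(sin(y) - 1)^(3/2)


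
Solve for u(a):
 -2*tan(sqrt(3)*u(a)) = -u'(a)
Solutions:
 u(a) = sqrt(3)*(pi - asin(C1*exp(2*sqrt(3)*a)))/3
 u(a) = sqrt(3)*asin(C1*exp(2*sqrt(3)*a))/3


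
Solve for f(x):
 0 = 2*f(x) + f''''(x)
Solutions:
 f(x) = (C1*sin(2^(3/4)*x/2) + C2*cos(2^(3/4)*x/2))*exp(-2^(3/4)*x/2) + (C3*sin(2^(3/4)*x/2) + C4*cos(2^(3/4)*x/2))*exp(2^(3/4)*x/2)


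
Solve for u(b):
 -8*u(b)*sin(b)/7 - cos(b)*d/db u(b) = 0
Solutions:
 u(b) = C1*cos(b)^(8/7)


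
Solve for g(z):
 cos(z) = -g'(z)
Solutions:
 g(z) = C1 - sin(z)


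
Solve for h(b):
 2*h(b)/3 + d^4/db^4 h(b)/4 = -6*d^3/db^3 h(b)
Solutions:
 h(b) = C1*exp(b*(-6 + sqrt(2^(2/3)/(9*(sqrt(26242)/27 + 6)^(1/3)) + 2^(1/3)*(sqrt(26242)/27 + 6)^(1/3) + 36)))*sin(b*sqrt(-288 + 16/(9*(16*sqrt(26242)/27 + 96)^(1/3)) + 2*(16*sqrt(26242)/27 + 96)^(1/3) + 3456/sqrt(16/(9*(16*sqrt(26242)/27 + 96)^(1/3)) + 2*(16*sqrt(26242)/27 + 96)^(1/3) + 144))/2) + C2*exp(b*(-6 + sqrt(2^(2/3)/(9*(sqrt(26242)/27 + 6)^(1/3)) + 2^(1/3)*(sqrt(26242)/27 + 6)^(1/3) + 36)))*cos(b*sqrt(-288 + 16/(9*(16*sqrt(26242)/27 + 96)^(1/3)) + 2*(16*sqrt(26242)/27 + 96)^(1/3) + 3456/sqrt(16/(9*(16*sqrt(26242)/27 + 96)^(1/3)) + 2*(16*sqrt(26242)/27 + 96)^(1/3) + 144))/2) + C3*exp(-b*(6 + sqrt(2^(2/3)/(9*(sqrt(26242)/27 + 6)^(1/3)) + 2^(1/3)*(sqrt(26242)/27 + 6)^(1/3) + 36) + sqrt(-2^(1/3)*(sqrt(26242)/27 + 6)^(1/3) - 2^(2/3)/(9*(sqrt(26242)/27 + 6)^(1/3)) + 432/sqrt(2^(2/3)/(9*(sqrt(26242)/27 + 6)^(1/3)) + 2^(1/3)*(sqrt(26242)/27 + 6)^(1/3) + 36) + 72))) + C4*exp(b*(-sqrt(2^(2/3)/(9*(sqrt(26242)/27 + 6)^(1/3)) + 2^(1/3)*(sqrt(26242)/27 + 6)^(1/3) + 36) - 6 + sqrt(-2^(1/3)*(sqrt(26242)/27 + 6)^(1/3) - 2^(2/3)/(9*(sqrt(26242)/27 + 6)^(1/3)) + 432/sqrt(2^(2/3)/(9*(sqrt(26242)/27 + 6)^(1/3)) + 2^(1/3)*(sqrt(26242)/27 + 6)^(1/3) + 36) + 72)))


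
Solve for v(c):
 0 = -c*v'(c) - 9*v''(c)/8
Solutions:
 v(c) = C1 + C2*erf(2*c/3)


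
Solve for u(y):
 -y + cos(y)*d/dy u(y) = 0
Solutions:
 u(y) = C1 + Integral(y/cos(y), y)


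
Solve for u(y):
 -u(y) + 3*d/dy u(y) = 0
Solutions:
 u(y) = C1*exp(y/3)


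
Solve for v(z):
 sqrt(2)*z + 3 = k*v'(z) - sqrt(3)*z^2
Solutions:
 v(z) = C1 + sqrt(3)*z^3/(3*k) + sqrt(2)*z^2/(2*k) + 3*z/k


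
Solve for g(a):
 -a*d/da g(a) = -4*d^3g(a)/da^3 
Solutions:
 g(a) = C1 + Integral(C2*airyai(2^(1/3)*a/2) + C3*airybi(2^(1/3)*a/2), a)


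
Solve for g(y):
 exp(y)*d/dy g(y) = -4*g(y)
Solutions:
 g(y) = C1*exp(4*exp(-y))


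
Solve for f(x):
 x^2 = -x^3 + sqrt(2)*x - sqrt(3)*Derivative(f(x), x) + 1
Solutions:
 f(x) = C1 - sqrt(3)*x^4/12 - sqrt(3)*x^3/9 + sqrt(6)*x^2/6 + sqrt(3)*x/3


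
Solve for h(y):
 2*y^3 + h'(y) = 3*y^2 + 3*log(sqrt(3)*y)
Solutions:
 h(y) = C1 - y^4/2 + y^3 + 3*y*log(y) - 3*y + 3*y*log(3)/2


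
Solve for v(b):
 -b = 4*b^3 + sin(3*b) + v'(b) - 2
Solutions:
 v(b) = C1 - b^4 - b^2/2 + 2*b + cos(3*b)/3


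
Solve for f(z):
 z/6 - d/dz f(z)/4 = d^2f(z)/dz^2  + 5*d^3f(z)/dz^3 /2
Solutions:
 f(z) = C1 + z^2/3 - 8*z/3 + (C2*sin(sqrt(6)*z/10) + C3*cos(sqrt(6)*z/10))*exp(-z/5)


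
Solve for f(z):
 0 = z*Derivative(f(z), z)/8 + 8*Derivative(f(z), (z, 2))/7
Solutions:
 f(z) = C1 + C2*erf(sqrt(14)*z/16)


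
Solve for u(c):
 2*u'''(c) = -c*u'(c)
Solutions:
 u(c) = C1 + Integral(C2*airyai(-2^(2/3)*c/2) + C3*airybi(-2^(2/3)*c/2), c)


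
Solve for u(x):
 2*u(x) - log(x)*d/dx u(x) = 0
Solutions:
 u(x) = C1*exp(2*li(x))


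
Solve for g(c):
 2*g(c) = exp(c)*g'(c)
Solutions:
 g(c) = C1*exp(-2*exp(-c))


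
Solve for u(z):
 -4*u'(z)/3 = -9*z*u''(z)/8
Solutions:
 u(z) = C1 + C2*z^(59/27)


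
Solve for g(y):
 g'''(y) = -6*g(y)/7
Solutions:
 g(y) = C3*exp(-6^(1/3)*7^(2/3)*y/7) + (C1*sin(2^(1/3)*3^(5/6)*7^(2/3)*y/14) + C2*cos(2^(1/3)*3^(5/6)*7^(2/3)*y/14))*exp(6^(1/3)*7^(2/3)*y/14)


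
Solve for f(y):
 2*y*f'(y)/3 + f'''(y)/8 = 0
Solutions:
 f(y) = C1 + Integral(C2*airyai(-2*2^(1/3)*3^(2/3)*y/3) + C3*airybi(-2*2^(1/3)*3^(2/3)*y/3), y)


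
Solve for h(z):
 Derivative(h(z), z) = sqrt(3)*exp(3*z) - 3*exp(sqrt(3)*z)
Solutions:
 h(z) = C1 + sqrt(3)*exp(3*z)/3 - sqrt(3)*exp(sqrt(3)*z)


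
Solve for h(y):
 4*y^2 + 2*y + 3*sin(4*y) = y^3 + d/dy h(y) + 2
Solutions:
 h(y) = C1 - y^4/4 + 4*y^3/3 + y^2 - 2*y - 3*cos(4*y)/4


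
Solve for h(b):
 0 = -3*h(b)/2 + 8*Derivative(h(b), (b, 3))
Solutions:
 h(b) = C3*exp(2^(2/3)*3^(1/3)*b/4) + (C1*sin(2^(2/3)*3^(5/6)*b/8) + C2*cos(2^(2/3)*3^(5/6)*b/8))*exp(-2^(2/3)*3^(1/3)*b/8)


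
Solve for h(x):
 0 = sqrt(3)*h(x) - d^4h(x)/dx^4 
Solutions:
 h(x) = C1*exp(-3^(1/8)*x) + C2*exp(3^(1/8)*x) + C3*sin(3^(1/8)*x) + C4*cos(3^(1/8)*x)


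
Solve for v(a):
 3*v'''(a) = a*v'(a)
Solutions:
 v(a) = C1 + Integral(C2*airyai(3^(2/3)*a/3) + C3*airybi(3^(2/3)*a/3), a)


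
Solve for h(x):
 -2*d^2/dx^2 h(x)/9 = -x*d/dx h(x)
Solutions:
 h(x) = C1 + C2*erfi(3*x/2)


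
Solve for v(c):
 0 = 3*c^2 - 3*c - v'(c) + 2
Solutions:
 v(c) = C1 + c^3 - 3*c^2/2 + 2*c


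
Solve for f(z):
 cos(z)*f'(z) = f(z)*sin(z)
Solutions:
 f(z) = C1/cos(z)


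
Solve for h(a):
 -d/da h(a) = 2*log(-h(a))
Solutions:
 -li(-h(a)) = C1 - 2*a


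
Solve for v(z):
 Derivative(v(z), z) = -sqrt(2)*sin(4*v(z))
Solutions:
 v(z) = -acos((-C1 - exp(8*sqrt(2)*z))/(C1 - exp(8*sqrt(2)*z)))/4 + pi/2
 v(z) = acos((-C1 - exp(8*sqrt(2)*z))/(C1 - exp(8*sqrt(2)*z)))/4


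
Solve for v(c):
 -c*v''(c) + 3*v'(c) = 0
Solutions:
 v(c) = C1 + C2*c^4


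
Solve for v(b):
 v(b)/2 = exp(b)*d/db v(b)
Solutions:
 v(b) = C1*exp(-exp(-b)/2)


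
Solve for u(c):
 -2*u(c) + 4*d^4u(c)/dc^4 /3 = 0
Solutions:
 u(c) = C1*exp(-2^(3/4)*3^(1/4)*c/2) + C2*exp(2^(3/4)*3^(1/4)*c/2) + C3*sin(2^(3/4)*3^(1/4)*c/2) + C4*cos(2^(3/4)*3^(1/4)*c/2)


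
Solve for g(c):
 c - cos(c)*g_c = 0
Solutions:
 g(c) = C1 + Integral(c/cos(c), c)


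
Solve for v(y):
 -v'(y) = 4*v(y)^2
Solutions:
 v(y) = 1/(C1 + 4*y)


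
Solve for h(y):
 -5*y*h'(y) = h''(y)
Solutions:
 h(y) = C1 + C2*erf(sqrt(10)*y/2)
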